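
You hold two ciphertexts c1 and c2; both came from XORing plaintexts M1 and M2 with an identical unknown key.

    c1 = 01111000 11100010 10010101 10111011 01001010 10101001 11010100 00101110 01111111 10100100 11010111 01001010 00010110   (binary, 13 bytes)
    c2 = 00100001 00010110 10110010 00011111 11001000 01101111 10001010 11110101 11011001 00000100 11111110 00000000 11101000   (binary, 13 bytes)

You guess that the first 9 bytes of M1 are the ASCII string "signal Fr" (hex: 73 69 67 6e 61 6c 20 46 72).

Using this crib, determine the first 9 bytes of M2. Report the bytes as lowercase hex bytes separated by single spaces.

2a 9d 40 ca e3 aa 7e 9d d4

First, c1 ⊕ c2 = (M1 ⊕ K) ⊕ (M2 ⊕ K) = M1 ⊕ M2, so the key drops out. Then M2 = (M1 ⊕ M2) ⊕ M1 over the first 9 bytes.
byte 0: (78 xor 21) xor 73 = 59 xor 73 = 2a
byte 1: (e2 xor 16) xor 69 = f4 xor 69 = 9d
byte 2: (95 xor b2) xor 67 = 27 xor 67 = 40
byte 3: (bb xor 1f) xor 6e = a4 xor 6e = ca
byte 4: (4a xor c8) xor 61 = 82 xor 61 = e3
byte 5: (a9 xor 6f) xor 6c = c6 xor 6c = aa
byte 6: (d4 xor 8a) xor 20 = 5e xor 20 = 7e
byte 7: (2e xor f5) xor 46 = db xor 46 = 9d
byte 8: (7f xor d9) xor 72 = a6 xor 72 = d4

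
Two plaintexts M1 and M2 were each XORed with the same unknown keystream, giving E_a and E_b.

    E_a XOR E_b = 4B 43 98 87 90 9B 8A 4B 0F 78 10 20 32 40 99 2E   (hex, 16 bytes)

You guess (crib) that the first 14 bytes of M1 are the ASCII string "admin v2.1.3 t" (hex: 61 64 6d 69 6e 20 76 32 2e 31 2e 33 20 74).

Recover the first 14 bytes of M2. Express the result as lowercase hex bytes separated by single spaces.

Since E_a ⊕ E_b = M1 ⊕ M2, XORing with the guessed M1 bytes yields the corresponding M2 bytes: M2 = (E_a ⊕ E_b) ⊕ M1.
4b XOR 61 = 2a
43 XOR 64 = 27
98 XOR 6d = f5
87 XOR 69 = ee
90 XOR 6e = fe
9b XOR 20 = bb
8a XOR 76 = fc
4b XOR 32 = 79
0f XOR 2e = 21
78 XOR 31 = 49
10 XOR 2e = 3e
20 XOR 33 = 13
32 XOR 20 = 12
40 XOR 74 = 34

2a 27 f5 ee fe bb fc 79 21 49 3e 13 12 34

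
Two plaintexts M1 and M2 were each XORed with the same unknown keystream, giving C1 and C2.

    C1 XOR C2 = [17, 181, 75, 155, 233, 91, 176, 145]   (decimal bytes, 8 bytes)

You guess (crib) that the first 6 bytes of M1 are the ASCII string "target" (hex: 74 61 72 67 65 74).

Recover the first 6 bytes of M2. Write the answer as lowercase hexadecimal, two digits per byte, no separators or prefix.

65d439fc8c2f

Since C1 ⊕ C2 = M1 ⊕ M2, XORing with the guessed M1 bytes yields the corresponding M2 bytes: M2 = (C1 ⊕ C2) ⊕ M1.
 17 ⊕ 116 = 101
181 ⊕  97 = 212
 75 ⊕ 114 =  57
155 ⊕ 103 = 252
233 ⊕ 101 = 140
 91 ⊕ 116 =  47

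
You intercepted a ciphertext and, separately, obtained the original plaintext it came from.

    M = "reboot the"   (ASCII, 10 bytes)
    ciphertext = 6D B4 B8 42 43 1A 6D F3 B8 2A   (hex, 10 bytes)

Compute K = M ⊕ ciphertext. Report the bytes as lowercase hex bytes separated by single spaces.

Since ciphertext = M ⊕ K, XORing both sides with M gives K = M ⊕ ciphertext.
byte 0: 72 XOR 6d = 1f
byte 1: 65 XOR b4 = d1
byte 2: 62 XOR b8 = da
byte 3: 6f XOR 42 = 2d
byte 4: 6f XOR 43 = 2c
byte 5: 74 XOR 1a = 6e
byte 6: 20 XOR 6d = 4d
byte 7: 74 XOR f3 = 87
byte 8: 68 XOR b8 = d0
byte 9: 65 XOR 2a = 4f

1f d1 da 2d 2c 6e 4d 87 d0 4f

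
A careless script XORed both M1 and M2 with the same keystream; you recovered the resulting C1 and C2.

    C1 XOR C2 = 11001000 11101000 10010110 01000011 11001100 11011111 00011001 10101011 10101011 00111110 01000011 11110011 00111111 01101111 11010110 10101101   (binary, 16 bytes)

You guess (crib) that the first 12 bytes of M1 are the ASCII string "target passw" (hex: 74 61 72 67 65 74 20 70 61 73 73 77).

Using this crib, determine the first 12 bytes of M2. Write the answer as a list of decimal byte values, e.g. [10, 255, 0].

Since C1 ⊕ C2 = M1 ⊕ M2, XORing with the guessed M1 bytes yields the corresponding M2 bytes: M2 = (C1 ⊕ C2) ⊕ M1.
c8 XOR 74 = bc
e8 XOR 61 = 89
96 XOR 72 = e4
43 XOR 67 = 24
cc XOR 65 = a9
df XOR 74 = ab
19 XOR 20 = 39
ab XOR 70 = db
ab XOR 61 = ca
3e XOR 73 = 4d
43 XOR 73 = 30
f3 XOR 77 = 84

[188, 137, 228, 36, 169, 171, 57, 219, 202, 77, 48, 132]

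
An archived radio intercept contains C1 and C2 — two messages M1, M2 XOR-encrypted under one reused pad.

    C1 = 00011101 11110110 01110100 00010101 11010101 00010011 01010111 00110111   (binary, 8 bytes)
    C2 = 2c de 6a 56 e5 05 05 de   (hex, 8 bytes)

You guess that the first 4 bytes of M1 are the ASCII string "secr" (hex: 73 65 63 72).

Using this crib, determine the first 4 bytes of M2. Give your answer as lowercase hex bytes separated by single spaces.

42 4d 7d 31

First, C1 ⊕ C2 = (M1 ⊕ K) ⊕ (M2 ⊕ K) = M1 ⊕ M2, so the key drops out. Then M2 = (M1 ⊕ M2) ⊕ M1 over the first 4 bytes.
byte 0: (1d ^ 2c) ^ 73 = 31 ^ 73 = 42
byte 1: (f6 ^ de) ^ 65 = 28 ^ 65 = 4d
byte 2: (74 ^ 6a) ^ 63 = 1e ^ 63 = 7d
byte 3: (15 ^ 56) ^ 72 = 43 ^ 72 = 31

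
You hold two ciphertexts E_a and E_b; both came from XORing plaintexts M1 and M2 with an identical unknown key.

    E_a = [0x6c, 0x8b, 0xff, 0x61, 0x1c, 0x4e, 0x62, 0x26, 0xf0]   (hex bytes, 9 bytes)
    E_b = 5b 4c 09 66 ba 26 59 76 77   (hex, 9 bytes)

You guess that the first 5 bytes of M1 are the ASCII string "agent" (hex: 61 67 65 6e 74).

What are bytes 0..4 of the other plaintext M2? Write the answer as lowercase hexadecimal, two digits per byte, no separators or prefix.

First, E_a ⊕ E_b = (M1 ⊕ K) ⊕ (M2 ⊕ K) = M1 ⊕ M2, so the key drops out. Then M2 = (M1 ⊕ M2) ⊕ M1 over the first 5 bytes.
byte 0: (6c xor 5b) xor 61 = 37 xor 61 = 56
byte 1: (8b xor 4c) xor 67 = c7 xor 67 = a0
byte 2: (ff xor 09) xor 65 = f6 xor 65 = 93
byte 3: (61 xor 66) xor 6e = 07 xor 6e = 69
byte 4: (1c xor ba) xor 74 = a6 xor 74 = d2

56a09369d2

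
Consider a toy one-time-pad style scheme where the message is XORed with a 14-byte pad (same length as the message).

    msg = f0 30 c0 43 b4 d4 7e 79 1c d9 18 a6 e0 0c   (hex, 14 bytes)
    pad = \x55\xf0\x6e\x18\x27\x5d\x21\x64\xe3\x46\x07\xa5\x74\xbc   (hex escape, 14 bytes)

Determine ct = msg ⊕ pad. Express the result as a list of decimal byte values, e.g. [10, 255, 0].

XOR is its own inverse, so applying the key byte-wise gives the result directly.
f0 ⊕ 55 = a5
30 ⊕ f0 = c0
c0 ⊕ 6e = ae
43 ⊕ 18 = 5b
b4 ⊕ 27 = 93
d4 ⊕ 5d = 89
7e ⊕ 21 = 5f
79 ⊕ 64 = 1d
1c ⊕ e3 = ff
d9 ⊕ 46 = 9f
18 ⊕ 07 = 1f
a6 ⊕ a5 = 03
e0 ⊕ 74 = 94
0c ⊕ bc = b0

[165, 192, 174, 91, 147, 137, 95, 29, 255, 159, 31, 3, 148, 176]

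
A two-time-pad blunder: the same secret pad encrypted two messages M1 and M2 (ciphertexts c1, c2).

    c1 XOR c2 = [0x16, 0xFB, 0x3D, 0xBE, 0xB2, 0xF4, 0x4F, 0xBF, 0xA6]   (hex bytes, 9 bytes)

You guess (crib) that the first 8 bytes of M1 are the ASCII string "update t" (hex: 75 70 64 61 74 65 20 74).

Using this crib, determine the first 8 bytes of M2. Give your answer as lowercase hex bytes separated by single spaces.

Since c1 ⊕ c2 = M1 ⊕ M2, XORing with the guessed M1 bytes yields the corresponding M2 bytes: M2 = (c1 ⊕ c2) ⊕ M1.
byte 0:  22 ⊕ 117 =  99
byte 1: 251 ⊕ 112 = 139
byte 2:  61 ⊕ 100 =  89
byte 3: 190 ⊕  97 = 223
byte 4: 178 ⊕ 116 = 198
byte 5: 244 ⊕ 101 = 145
byte 6:  79 ⊕  32 = 111
byte 7: 191 ⊕ 116 = 203

63 8b 59 df c6 91 6f cb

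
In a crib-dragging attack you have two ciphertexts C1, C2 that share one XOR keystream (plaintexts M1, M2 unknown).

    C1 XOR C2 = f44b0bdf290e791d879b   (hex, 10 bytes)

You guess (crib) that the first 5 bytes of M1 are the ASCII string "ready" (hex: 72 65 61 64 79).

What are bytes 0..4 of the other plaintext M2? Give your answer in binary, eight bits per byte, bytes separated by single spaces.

Since C1 ⊕ C2 = M1 ⊕ M2, XORing with the guessed M1 bytes yields the corresponding M2 bytes: M2 = (C1 ⊕ C2) ⊕ M1.
byte 0: f4 XOR 72 = 86
byte 1: 4b XOR 65 = 2e
byte 2: 0b XOR 61 = 6a
byte 3: df XOR 64 = bb
byte 4: 29 XOR 79 = 50

10000110 00101110 01101010 10111011 01010000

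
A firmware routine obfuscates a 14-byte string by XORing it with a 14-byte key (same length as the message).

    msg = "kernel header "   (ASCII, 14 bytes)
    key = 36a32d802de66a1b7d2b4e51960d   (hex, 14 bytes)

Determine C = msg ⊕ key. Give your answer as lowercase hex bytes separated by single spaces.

6b ^ 36 = 5d
65 ^ a3 = c6
72 ^ 2d = 5f
6e ^ 80 = ee
65 ^ 2d = 48
6c ^ e6 = 8a
20 ^ 6a = 4a
68 ^ 1b = 73
65 ^ 7d = 18
61 ^ 2b = 4a
64 ^ 4e = 2a
65 ^ 51 = 34
72 ^ 96 = e4
20 ^ 0d = 2d

5d c6 5f ee 48 8a 4a 73 18 4a 2a 34 e4 2d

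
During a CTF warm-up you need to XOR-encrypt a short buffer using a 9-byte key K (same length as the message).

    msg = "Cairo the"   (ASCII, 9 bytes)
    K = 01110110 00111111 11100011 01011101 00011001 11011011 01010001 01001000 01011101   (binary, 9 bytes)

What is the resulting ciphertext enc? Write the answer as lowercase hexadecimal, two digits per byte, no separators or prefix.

355e8a2f76fb252038

XOR is its own inverse, so applying the key byte-wise gives the result directly.
01000011 XOR 01110110 = 00110101
01100001 XOR 00111111 = 01011110
01101001 XOR 11100011 = 10001010
01110010 XOR 01011101 = 00101111
01101111 XOR 00011001 = 01110110
00100000 XOR 11011011 = 11111011
01110100 XOR 01010001 = 00100101
01101000 XOR 01001000 = 00100000
01100101 XOR 01011101 = 00111000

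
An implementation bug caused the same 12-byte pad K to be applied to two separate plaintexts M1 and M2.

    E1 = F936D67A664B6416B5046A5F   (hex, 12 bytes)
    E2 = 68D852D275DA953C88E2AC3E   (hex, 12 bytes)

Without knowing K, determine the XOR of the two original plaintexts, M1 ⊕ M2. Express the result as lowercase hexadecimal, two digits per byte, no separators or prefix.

E1 ⊕ E2 = (M1 ⊕ K) ⊕ (M2 ⊕ K) = M1 ⊕ M2 — the shared key cancels under XOR.
f9 XOR 68 = 91
36 XOR d8 = ee
d6 XOR 52 = 84
7a XOR d2 = a8
66 XOR 75 = 13
4b XOR da = 91
64 XOR 95 = f1
16 XOR 3c = 2a
b5 XOR 88 = 3d
04 XOR e2 = e6
6a XOR ac = c6
5f XOR 3e = 61

91ee84a81391f12a3de6c661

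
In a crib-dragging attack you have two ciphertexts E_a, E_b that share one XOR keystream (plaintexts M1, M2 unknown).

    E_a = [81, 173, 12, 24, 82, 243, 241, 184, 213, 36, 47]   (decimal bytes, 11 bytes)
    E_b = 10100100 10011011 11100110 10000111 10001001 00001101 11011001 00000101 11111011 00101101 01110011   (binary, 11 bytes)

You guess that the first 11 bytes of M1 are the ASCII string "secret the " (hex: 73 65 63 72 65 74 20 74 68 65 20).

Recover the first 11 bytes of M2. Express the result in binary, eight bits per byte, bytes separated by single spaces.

10000110 01010011 10001001 11101101 10111110 10001010 00001000 11001001 01000110 01101100 01111100

First, E_a ⊕ E_b = (M1 ⊕ K) ⊕ (M2 ⊕ K) = M1 ⊕ M2, so the key drops out. Then M2 = (M1 ⊕ M2) ⊕ M1 over the first 11 bytes.
byte 0: (51 ⊕ a4) ⊕ 73 = f5 ⊕ 73 = 86
byte 1: (ad ⊕ 9b) ⊕ 65 = 36 ⊕ 65 = 53
byte 2: (0c ⊕ e6) ⊕ 63 = ea ⊕ 63 = 89
byte 3: (18 ⊕ 87) ⊕ 72 = 9f ⊕ 72 = ed
byte 4: (52 ⊕ 89) ⊕ 65 = db ⊕ 65 = be
byte 5: (f3 ⊕ 0d) ⊕ 74 = fe ⊕ 74 = 8a
byte 6: (f1 ⊕ d9) ⊕ 20 = 28 ⊕ 20 = 08
byte 7: (b8 ⊕ 05) ⊕ 74 = bd ⊕ 74 = c9
byte 8: (d5 ⊕ fb) ⊕ 68 = 2e ⊕ 68 = 46
byte 9: (24 ⊕ 2d) ⊕ 65 = 09 ⊕ 65 = 6c
byte 10: (2f ⊕ 73) ⊕ 20 = 5c ⊕ 20 = 7c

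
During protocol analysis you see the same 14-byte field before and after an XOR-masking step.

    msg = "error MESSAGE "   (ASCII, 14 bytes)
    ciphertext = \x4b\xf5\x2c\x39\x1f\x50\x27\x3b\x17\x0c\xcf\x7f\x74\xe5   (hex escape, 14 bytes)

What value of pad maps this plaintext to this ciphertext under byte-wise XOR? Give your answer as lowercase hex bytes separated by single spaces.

Since ciphertext = msg ⊕ pad, XORing both sides with msg gives pad = msg ⊕ ciphertext.
65 ⊕ 4b = 2e
72 ⊕ f5 = 87
72 ⊕ 2c = 5e
6f ⊕ 39 = 56
72 ⊕ 1f = 6d
20 ⊕ 50 = 70
4d ⊕ 27 = 6a
45 ⊕ 3b = 7e
53 ⊕ 17 = 44
53 ⊕ 0c = 5f
41 ⊕ cf = 8e
47 ⊕ 7f = 38
45 ⊕ 74 = 31
20 ⊕ e5 = c5

2e 87 5e 56 6d 70 6a 7e 44 5f 8e 38 31 c5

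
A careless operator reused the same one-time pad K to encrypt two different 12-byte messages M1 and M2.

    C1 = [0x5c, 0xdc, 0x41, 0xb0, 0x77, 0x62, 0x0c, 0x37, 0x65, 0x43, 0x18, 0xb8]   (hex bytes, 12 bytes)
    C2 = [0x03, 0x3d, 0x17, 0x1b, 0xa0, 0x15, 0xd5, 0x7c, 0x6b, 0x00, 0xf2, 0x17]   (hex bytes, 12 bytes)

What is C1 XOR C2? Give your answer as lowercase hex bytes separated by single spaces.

5f e1 56 ab d7 77 d9 4b 0e 43 ea af

C1 ⊕ C2 = (M1 ⊕ K) ⊕ (M2 ⊕ K) = M1 ⊕ M2 — the shared key cancels under XOR.
5c ⊕ 03 = 5f
dc ⊕ 3d = e1
41 ⊕ 17 = 56
b0 ⊕ 1b = ab
77 ⊕ a0 = d7
62 ⊕ 15 = 77
0c ⊕ d5 = d9
37 ⊕ 7c = 4b
65 ⊕ 6b = 0e
43 ⊕ 00 = 43
18 ⊕ f2 = ea
b8 ⊕ 17 = af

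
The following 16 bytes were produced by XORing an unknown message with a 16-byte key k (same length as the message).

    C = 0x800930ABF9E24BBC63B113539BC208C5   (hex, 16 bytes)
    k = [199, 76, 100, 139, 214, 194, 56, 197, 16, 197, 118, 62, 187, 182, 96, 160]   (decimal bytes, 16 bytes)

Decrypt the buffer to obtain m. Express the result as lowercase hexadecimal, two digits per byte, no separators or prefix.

474554202f2073797374656d20746865

80 ^ c7 = 47
09 ^ 4c = 45
30 ^ 64 = 54
ab ^ 8b = 20
f9 ^ d6 = 2f
e2 ^ c2 = 20
4b ^ 38 = 73
bc ^ c5 = 79
63 ^ 10 = 73
b1 ^ c5 = 74
13 ^ 76 = 65
53 ^ 3e = 6d
9b ^ bb = 20
c2 ^ b6 = 74
08 ^ 60 = 68
c5 ^ a0 = 65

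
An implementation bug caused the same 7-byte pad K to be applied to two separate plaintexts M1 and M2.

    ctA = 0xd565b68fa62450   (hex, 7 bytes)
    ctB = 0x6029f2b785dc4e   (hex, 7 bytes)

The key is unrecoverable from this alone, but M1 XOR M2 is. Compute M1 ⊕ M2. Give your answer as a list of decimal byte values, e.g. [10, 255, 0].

ctA ⊕ ctB = (M1 ⊕ K) ⊕ (M2 ⊕ K) = M1 ⊕ M2 — the shared key cancels under XOR.
d5 xor 60 = b5
65 xor 29 = 4c
b6 xor f2 = 44
8f xor b7 = 38
a6 xor 85 = 23
24 xor dc = f8
50 xor 4e = 1e

[181, 76, 68, 56, 35, 248, 30]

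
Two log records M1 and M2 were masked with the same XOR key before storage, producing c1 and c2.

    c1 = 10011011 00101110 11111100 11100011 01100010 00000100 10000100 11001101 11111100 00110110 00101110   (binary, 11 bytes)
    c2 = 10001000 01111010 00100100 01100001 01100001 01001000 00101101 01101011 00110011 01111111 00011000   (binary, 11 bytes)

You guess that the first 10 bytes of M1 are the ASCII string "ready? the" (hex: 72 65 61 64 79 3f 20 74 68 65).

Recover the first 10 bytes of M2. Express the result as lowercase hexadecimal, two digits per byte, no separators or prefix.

First, c1 ⊕ c2 = (M1 ⊕ K) ⊕ (M2 ⊕ K) = M1 ⊕ M2, so the key drops out. Then M2 = (M1 ⊕ M2) ⊕ M1 over the first 10 bytes.
byte 0: (9b ⊕ 88) ⊕ 72 = 13 ⊕ 72 = 61
byte 1: (2e ⊕ 7a) ⊕ 65 = 54 ⊕ 65 = 31
byte 2: (fc ⊕ 24) ⊕ 61 = d8 ⊕ 61 = b9
byte 3: (e3 ⊕ 61) ⊕ 64 = 82 ⊕ 64 = e6
byte 4: (62 ⊕ 61) ⊕ 79 = 03 ⊕ 79 = 7a
byte 5: (04 ⊕ 48) ⊕ 3f = 4c ⊕ 3f = 73
byte 6: (84 ⊕ 2d) ⊕ 20 = a9 ⊕ 20 = 89
byte 7: (cd ⊕ 6b) ⊕ 74 = a6 ⊕ 74 = d2
byte 8: (fc ⊕ 33) ⊕ 68 = cf ⊕ 68 = a7
byte 9: (36 ⊕ 7f) ⊕ 65 = 49 ⊕ 65 = 2c

6131b9e67a7389d2a72c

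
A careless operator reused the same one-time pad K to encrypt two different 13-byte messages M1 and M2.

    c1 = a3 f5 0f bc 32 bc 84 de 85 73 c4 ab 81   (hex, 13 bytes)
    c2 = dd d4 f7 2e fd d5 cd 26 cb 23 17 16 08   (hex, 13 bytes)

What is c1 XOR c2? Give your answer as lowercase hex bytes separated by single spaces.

c1 ⊕ c2 = (M1 ⊕ K) ⊕ (M2 ⊕ K) = M1 ⊕ M2 — the shared key cancels under XOR.
a3 xor dd = 7e
f5 xor d4 = 21
0f xor f7 = f8
bc xor 2e = 92
32 xor fd = cf
bc xor d5 = 69
84 xor cd = 49
de xor 26 = f8
85 xor cb = 4e
73 xor 23 = 50
c4 xor 17 = d3
ab xor 16 = bd
81 xor 08 = 89

7e 21 f8 92 cf 69 49 f8 4e 50 d3 bd 89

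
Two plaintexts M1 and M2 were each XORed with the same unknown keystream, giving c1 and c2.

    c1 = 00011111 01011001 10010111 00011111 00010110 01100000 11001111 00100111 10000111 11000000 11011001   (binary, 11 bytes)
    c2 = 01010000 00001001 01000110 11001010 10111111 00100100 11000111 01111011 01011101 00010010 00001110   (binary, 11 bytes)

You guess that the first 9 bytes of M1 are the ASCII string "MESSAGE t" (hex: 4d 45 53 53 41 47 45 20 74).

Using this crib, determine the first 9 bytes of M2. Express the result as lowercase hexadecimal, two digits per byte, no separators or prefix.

02158286e8034d7cae

First, c1 ⊕ c2 = (M1 ⊕ K) ⊕ (M2 ⊕ K) = M1 ⊕ M2, so the key drops out. Then M2 = (M1 ⊕ M2) ⊕ M1 over the first 9 bytes.
byte 0: (1f ⊕ 50) ⊕ 4d = 4f ⊕ 4d = 02
byte 1: (59 ⊕ 09) ⊕ 45 = 50 ⊕ 45 = 15
byte 2: (97 ⊕ 46) ⊕ 53 = d1 ⊕ 53 = 82
byte 3: (1f ⊕ ca) ⊕ 53 = d5 ⊕ 53 = 86
byte 4: (16 ⊕ bf) ⊕ 41 = a9 ⊕ 41 = e8
byte 5: (60 ⊕ 24) ⊕ 47 = 44 ⊕ 47 = 03
byte 6: (cf ⊕ c7) ⊕ 45 = 08 ⊕ 45 = 4d
byte 7: (27 ⊕ 7b) ⊕ 20 = 5c ⊕ 20 = 7c
byte 8: (87 ⊕ 5d) ⊕ 74 = da ⊕ 74 = ae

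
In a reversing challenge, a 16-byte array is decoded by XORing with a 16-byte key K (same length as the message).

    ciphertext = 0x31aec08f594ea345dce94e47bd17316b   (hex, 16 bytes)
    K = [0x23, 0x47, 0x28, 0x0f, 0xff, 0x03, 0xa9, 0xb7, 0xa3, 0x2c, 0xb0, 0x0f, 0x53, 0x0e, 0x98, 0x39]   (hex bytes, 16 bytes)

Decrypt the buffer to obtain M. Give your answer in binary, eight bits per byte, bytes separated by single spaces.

00010010 11101001 11101000 10000000 10100110 01001101 00001010 11110010 01111111 11000101 11111110 01001000 11101110 00011001 10101001 01010010

XOR is its own inverse, so applying the key byte-wise gives the result directly.
31 XOR 23 = 12
ae XOR 47 = e9
c0 XOR 28 = e8
8f XOR 0f = 80
59 XOR ff = a6
4e XOR 03 = 4d
a3 XOR a9 = 0a
45 XOR b7 = f2
dc XOR a3 = 7f
e9 XOR 2c = c5
4e XOR b0 = fe
47 XOR 0f = 48
bd XOR 53 = ee
17 XOR 0e = 19
31 XOR 98 = a9
6b XOR 39 = 52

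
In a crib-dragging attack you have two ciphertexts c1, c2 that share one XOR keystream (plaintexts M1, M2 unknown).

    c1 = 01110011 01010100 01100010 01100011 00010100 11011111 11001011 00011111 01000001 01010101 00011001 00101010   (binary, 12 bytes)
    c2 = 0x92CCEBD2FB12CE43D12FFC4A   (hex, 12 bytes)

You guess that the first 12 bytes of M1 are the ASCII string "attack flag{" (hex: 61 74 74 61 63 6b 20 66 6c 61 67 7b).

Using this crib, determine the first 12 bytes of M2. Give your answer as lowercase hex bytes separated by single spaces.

First, c1 ⊕ c2 = (M1 ⊕ K) ⊕ (M2 ⊕ K) = M1 ⊕ M2, so the key drops out. Then M2 = (M1 ⊕ M2) ⊕ M1 over the first 12 bytes.
byte 0: (73 xor 92) xor 61 = e1 xor 61 = 80
byte 1: (54 xor cc) xor 74 = 98 xor 74 = ec
byte 2: (62 xor eb) xor 74 = 89 xor 74 = fd
byte 3: (63 xor d2) xor 61 = b1 xor 61 = d0
byte 4: (14 xor fb) xor 63 = ef xor 63 = 8c
byte 5: (df xor 12) xor 6b = cd xor 6b = a6
byte 6: (cb xor ce) xor 20 = 05 xor 20 = 25
byte 7: (1f xor 43) xor 66 = 5c xor 66 = 3a
byte 8: (41 xor d1) xor 6c = 90 xor 6c = fc
byte 9: (55 xor 2f) xor 61 = 7a xor 61 = 1b
byte 10: (19 xor fc) xor 67 = e5 xor 67 = 82
byte 11: (2a xor 4a) xor 7b = 60 xor 7b = 1b

80 ec fd d0 8c a6 25 3a fc 1b 82 1b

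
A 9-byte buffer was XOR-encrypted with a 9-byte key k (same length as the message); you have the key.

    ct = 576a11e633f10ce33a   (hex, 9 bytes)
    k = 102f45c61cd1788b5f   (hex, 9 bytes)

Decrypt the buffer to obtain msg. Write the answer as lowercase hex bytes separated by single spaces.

XOR is its own inverse, so applying the key byte-wise gives the result directly.
57 XOR 10 = 47
6a XOR 2f = 45
11 XOR 45 = 54
e6 XOR c6 = 20
33 XOR 1c = 2f
f1 XOR d1 = 20
0c XOR 78 = 74
e3 XOR 8b = 68
3a XOR 5f = 65

47 45 54 20 2f 20 74 68 65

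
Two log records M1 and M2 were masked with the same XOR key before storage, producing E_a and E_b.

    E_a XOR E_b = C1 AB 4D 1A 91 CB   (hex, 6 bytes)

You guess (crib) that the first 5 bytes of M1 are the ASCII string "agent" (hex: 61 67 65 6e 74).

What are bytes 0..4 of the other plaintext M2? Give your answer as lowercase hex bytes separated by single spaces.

a0 cc 28 74 e5

Since E_a ⊕ E_b = M1 ⊕ M2, XORing with the guessed M1 bytes yields the corresponding M2 bytes: M2 = (E_a ⊕ E_b) ⊕ M1.
c1 ^ 61 = a0
ab ^ 67 = cc
4d ^ 65 = 28
1a ^ 6e = 74
91 ^ 74 = e5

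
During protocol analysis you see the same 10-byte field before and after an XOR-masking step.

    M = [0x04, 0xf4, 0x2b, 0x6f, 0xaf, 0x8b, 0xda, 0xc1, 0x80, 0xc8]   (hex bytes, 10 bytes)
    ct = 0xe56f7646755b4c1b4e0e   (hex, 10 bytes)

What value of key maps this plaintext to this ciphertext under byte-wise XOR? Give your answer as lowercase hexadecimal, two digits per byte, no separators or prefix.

e19b5d29dad096dacec6

Since ct = M ⊕ key, XORing both sides with M gives key = M ⊕ ct.
00000100 xor 11100101 = 11100001
11110100 xor 01101111 = 10011011
00101011 xor 01110110 = 01011101
01101111 xor 01000110 = 00101001
10101111 xor 01110101 = 11011010
10001011 xor 01011011 = 11010000
11011010 xor 01001100 = 10010110
11000001 xor 00011011 = 11011010
10000000 xor 01001110 = 11001110
11001000 xor 00001110 = 11000110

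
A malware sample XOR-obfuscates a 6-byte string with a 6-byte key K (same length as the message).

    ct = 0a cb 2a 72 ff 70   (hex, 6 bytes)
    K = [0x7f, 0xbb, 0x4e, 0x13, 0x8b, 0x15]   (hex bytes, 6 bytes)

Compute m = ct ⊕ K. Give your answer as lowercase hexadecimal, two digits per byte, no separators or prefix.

XOR is its own inverse, so applying the key byte-wise gives the result directly.
0a ⊕ 7f = 75
cb ⊕ bb = 70
2a ⊕ 4e = 64
72 ⊕ 13 = 61
ff ⊕ 8b = 74
70 ⊕ 15 = 65

757064617465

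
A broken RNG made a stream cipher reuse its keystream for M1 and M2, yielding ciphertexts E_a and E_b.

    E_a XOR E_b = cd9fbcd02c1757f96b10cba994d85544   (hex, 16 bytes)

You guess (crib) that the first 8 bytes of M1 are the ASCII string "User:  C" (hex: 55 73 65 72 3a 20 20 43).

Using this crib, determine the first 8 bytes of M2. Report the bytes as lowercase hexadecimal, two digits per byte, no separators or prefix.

Since E_a ⊕ E_b = M1 ⊕ M2, XORing with the guessed M1 bytes yields the corresponding M2 bytes: M2 = (E_a ⊕ E_b) ⊕ M1.
byte 0: cd ^ 55 = 98
byte 1: 9f ^ 73 = ec
byte 2: bc ^ 65 = d9
byte 3: d0 ^ 72 = a2
byte 4: 2c ^ 3a = 16
byte 5: 17 ^ 20 = 37
byte 6: 57 ^ 20 = 77
byte 7: f9 ^ 43 = ba

98ecd9a2163777ba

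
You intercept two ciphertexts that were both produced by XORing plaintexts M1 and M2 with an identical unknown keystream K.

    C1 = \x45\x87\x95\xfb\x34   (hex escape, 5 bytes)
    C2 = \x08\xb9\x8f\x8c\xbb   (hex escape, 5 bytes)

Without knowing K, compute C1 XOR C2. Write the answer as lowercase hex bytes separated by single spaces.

4d 3e 1a 77 8f

C1 ⊕ C2 = (M1 ⊕ K) ⊕ (M2 ⊕ K) = M1 ⊕ M2 — the shared key cancels under XOR.
byte 0: 45 xor 08 = 4d
byte 1: 87 xor b9 = 3e
byte 2: 95 xor 8f = 1a
byte 3: fb xor 8c = 77
byte 4: 34 xor bb = 8f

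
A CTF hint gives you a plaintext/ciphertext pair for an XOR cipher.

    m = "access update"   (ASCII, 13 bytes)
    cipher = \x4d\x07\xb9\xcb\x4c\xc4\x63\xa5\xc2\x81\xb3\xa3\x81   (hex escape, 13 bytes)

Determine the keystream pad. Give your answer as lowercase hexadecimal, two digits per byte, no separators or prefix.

Since cipher = m ⊕ pad, XORing both sides with m gives pad = m ⊕ cipher.
byte 0: 61 XOR 4d = 2c
byte 1: 63 XOR 07 = 64
byte 2: 63 XOR b9 = da
byte 3: 65 XOR cb = ae
byte 4: 73 XOR 4c = 3f
byte 5: 73 XOR c4 = b7
byte 6: 20 XOR 63 = 43
byte 7: 75 XOR a5 = d0
byte 8: 70 XOR c2 = b2
byte 9: 64 XOR 81 = e5
byte 10: 61 XOR b3 = d2
byte 11: 74 XOR a3 = d7
byte 12: 65 XOR 81 = e4

2c64daae3fb743d0b2e5d2d7e4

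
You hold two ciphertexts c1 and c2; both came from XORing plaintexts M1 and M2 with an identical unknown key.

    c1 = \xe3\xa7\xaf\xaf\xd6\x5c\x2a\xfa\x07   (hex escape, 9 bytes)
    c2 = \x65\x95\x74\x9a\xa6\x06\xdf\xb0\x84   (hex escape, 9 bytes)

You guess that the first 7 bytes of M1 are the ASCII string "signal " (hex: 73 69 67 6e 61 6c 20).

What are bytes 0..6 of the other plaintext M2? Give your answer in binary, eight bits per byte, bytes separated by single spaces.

First, c1 ⊕ c2 = (M1 ⊕ K) ⊕ (M2 ⊕ K) = M1 ⊕ M2, so the key drops out. Then M2 = (M1 ⊕ M2) ⊕ M1 over the first 7 bytes.
byte 0: (e3 ^ 65) ^ 73 = 86 ^ 73 = f5
byte 1: (a7 ^ 95) ^ 69 = 32 ^ 69 = 5b
byte 2: (af ^ 74) ^ 67 = db ^ 67 = bc
byte 3: (af ^ 9a) ^ 6e = 35 ^ 6e = 5b
byte 4: (d6 ^ a6) ^ 61 = 70 ^ 61 = 11
byte 5: (5c ^ 06) ^ 6c = 5a ^ 6c = 36
byte 6: (2a ^ df) ^ 20 = f5 ^ 20 = d5

11110101 01011011 10111100 01011011 00010001 00110110 11010101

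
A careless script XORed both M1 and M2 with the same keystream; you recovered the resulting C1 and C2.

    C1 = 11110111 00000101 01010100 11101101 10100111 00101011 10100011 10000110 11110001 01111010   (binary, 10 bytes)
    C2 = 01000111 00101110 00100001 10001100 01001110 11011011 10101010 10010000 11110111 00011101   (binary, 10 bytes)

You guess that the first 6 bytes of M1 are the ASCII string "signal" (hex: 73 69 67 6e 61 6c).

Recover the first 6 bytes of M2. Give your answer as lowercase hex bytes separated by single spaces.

c3 42 12 0f 88 9c

First, C1 ⊕ C2 = (M1 ⊕ K) ⊕ (M2 ⊕ K) = M1 ⊕ M2, so the key drops out. Then M2 = (M1 ⊕ M2) ⊕ M1 over the first 6 bytes.
byte 0: (f7 XOR 47) XOR 73 = b0 XOR 73 = c3
byte 1: (05 XOR 2e) XOR 69 = 2b XOR 69 = 42
byte 2: (54 XOR 21) XOR 67 = 75 XOR 67 = 12
byte 3: (ed XOR 8c) XOR 6e = 61 XOR 6e = 0f
byte 4: (a7 XOR 4e) XOR 61 = e9 XOR 61 = 88
byte 5: (2b XOR db) XOR 6c = f0 XOR 6c = 9c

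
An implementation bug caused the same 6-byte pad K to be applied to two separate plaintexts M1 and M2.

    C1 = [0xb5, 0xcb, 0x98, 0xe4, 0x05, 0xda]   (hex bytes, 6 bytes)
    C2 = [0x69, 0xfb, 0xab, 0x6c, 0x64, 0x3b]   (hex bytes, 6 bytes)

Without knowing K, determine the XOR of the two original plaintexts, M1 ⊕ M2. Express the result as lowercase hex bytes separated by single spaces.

C1 ⊕ C2 = (M1 ⊕ K) ⊕ (M2 ⊕ K) = M1 ⊕ M2 — the shared key cancels under XOR.
byte 0: 181 ⊕ 105 = 220
byte 1: 203 ⊕ 251 =  48
byte 2: 152 ⊕ 171 =  51
byte 3: 228 ⊕ 108 = 136
byte 4:   5 ⊕ 100 =  97
byte 5: 218 ⊕  59 = 225

dc 30 33 88 61 e1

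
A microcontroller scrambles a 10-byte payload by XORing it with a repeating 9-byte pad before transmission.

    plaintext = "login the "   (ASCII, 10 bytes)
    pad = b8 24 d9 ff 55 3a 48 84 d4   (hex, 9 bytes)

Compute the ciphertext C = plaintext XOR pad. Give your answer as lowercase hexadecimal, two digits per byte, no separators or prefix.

d44bbe963b1a3cecb198

The 9-byte key repeats, so the effective keystream is b8 24 d9 ff 55 3a 48 84 d4 b8.
byte 0: 6c ⊕ b8 = d4
byte 1: 6f ⊕ 24 = 4b
byte 2: 67 ⊕ d9 = be
byte 3: 69 ⊕ ff = 96
byte 4: 6e ⊕ 55 = 3b
byte 5: 20 ⊕ 3a = 1a
byte 6: 74 ⊕ 48 = 3c
byte 7: 68 ⊕ 84 = ec
byte 8: 65 ⊕ d4 = b1
byte 9: 20 ⊕ b8 = 98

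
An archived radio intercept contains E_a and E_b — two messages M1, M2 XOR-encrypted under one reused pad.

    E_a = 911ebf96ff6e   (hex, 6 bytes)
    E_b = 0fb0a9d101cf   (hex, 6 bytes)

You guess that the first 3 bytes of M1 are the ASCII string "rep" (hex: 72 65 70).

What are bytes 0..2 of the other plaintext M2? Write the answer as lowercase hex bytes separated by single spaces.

ec cb 66

First, E_a ⊕ E_b = (M1 ⊕ K) ⊕ (M2 ⊕ K) = M1 ⊕ M2, so the key drops out. Then M2 = (M1 ⊕ M2) ⊕ M1 over the first 3 bytes.
byte 0: (91 xor 0f) xor 72 = 9e xor 72 = ec
byte 1: (1e xor b0) xor 65 = ae xor 65 = cb
byte 2: (bf xor a9) xor 70 = 16 xor 70 = 66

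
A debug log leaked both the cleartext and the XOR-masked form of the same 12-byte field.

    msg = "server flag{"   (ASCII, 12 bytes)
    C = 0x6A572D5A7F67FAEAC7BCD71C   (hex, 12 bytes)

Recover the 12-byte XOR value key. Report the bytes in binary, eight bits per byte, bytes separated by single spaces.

Since C = msg ⊕ key, XORing both sides with msg gives key = msg ⊕ C.
73 XOR 6a = 19
65 XOR 57 = 32
72 XOR 2d = 5f
76 XOR 5a = 2c
65 XOR 7f = 1a
72 XOR 67 = 15
20 XOR fa = da
66 XOR ea = 8c
6c XOR c7 = ab
61 XOR bc = dd
67 XOR d7 = b0
7b XOR 1c = 67

00011001 00110010 01011111 00101100 00011010 00010101 11011010 10001100 10101011 11011101 10110000 01100111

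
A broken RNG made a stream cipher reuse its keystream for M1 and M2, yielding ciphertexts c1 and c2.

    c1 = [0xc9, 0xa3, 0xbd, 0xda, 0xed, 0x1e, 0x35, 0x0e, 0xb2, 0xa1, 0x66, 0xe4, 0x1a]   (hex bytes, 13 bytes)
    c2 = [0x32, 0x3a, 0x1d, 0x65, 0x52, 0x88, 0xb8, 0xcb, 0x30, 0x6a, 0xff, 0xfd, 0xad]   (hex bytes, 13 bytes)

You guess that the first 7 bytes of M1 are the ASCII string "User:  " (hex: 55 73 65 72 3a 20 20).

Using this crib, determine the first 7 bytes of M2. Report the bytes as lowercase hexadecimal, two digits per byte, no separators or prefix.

First, c1 ⊕ c2 = (M1 ⊕ K) ⊕ (M2 ⊕ K) = M1 ⊕ M2, so the key drops out. Then M2 = (M1 ⊕ M2) ⊕ M1 over the first 7 bytes.
byte 0: (c9 ^ 32) ^ 55 = fb ^ 55 = ae
byte 1: (a3 ^ 3a) ^ 73 = 99 ^ 73 = ea
byte 2: (bd ^ 1d) ^ 65 = a0 ^ 65 = c5
byte 3: (da ^ 65) ^ 72 = bf ^ 72 = cd
byte 4: (ed ^ 52) ^ 3a = bf ^ 3a = 85
byte 5: (1e ^ 88) ^ 20 = 96 ^ 20 = b6
byte 6: (35 ^ b8) ^ 20 = 8d ^ 20 = ad

aeeac5cd85b6ad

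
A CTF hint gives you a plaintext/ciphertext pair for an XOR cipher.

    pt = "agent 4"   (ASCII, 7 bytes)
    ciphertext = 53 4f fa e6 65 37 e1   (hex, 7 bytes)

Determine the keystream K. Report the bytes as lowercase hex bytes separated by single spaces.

32 28 9f 88 11 17 d5

Since ciphertext = pt ⊕ K, XORing both sides with pt gives K = pt ⊕ ciphertext.
61 ^ 53 = 32
67 ^ 4f = 28
65 ^ fa = 9f
6e ^ e6 = 88
74 ^ 65 = 11
20 ^ 37 = 17
34 ^ e1 = d5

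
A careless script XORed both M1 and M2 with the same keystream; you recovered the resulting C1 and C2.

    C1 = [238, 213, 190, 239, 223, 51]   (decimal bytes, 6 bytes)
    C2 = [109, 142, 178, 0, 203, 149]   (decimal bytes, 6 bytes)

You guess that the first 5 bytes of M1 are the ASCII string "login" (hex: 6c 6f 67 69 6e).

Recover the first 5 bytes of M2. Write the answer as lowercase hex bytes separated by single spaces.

First, C1 ⊕ C2 = (M1 ⊕ K) ⊕ (M2 ⊕ K) = M1 ⊕ M2, so the key drops out. Then M2 = (M1 ⊕ M2) ⊕ M1 over the first 5 bytes.
byte 0: (ee ⊕ 6d) ⊕ 6c = 83 ⊕ 6c = ef
byte 1: (d5 ⊕ 8e) ⊕ 6f = 5b ⊕ 6f = 34
byte 2: (be ⊕ b2) ⊕ 67 = 0c ⊕ 67 = 6b
byte 3: (ef ⊕ 00) ⊕ 69 = ef ⊕ 69 = 86
byte 4: (df ⊕ cb) ⊕ 6e = 14 ⊕ 6e = 7a

ef 34 6b 86 7a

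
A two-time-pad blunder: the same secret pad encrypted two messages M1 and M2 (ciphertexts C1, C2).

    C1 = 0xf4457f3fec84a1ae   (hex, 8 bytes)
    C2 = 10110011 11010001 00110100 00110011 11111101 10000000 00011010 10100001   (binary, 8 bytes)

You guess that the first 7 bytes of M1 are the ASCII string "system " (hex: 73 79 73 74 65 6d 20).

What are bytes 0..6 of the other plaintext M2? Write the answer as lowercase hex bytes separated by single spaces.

First, C1 ⊕ C2 = (M1 ⊕ K) ⊕ (M2 ⊕ K) = M1 ⊕ M2, so the key drops out. Then M2 = (M1 ⊕ M2) ⊕ M1 over the first 7 bytes.
byte 0: (f4 ^ b3) ^ 73 = 47 ^ 73 = 34
byte 1: (45 ^ d1) ^ 79 = 94 ^ 79 = ed
byte 2: (7f ^ 34) ^ 73 = 4b ^ 73 = 38
byte 3: (3f ^ 33) ^ 74 = 0c ^ 74 = 78
byte 4: (ec ^ fd) ^ 65 = 11 ^ 65 = 74
byte 5: (84 ^ 80) ^ 6d = 04 ^ 6d = 69
byte 6: (a1 ^ 1a) ^ 20 = bb ^ 20 = 9b

34 ed 38 78 74 69 9b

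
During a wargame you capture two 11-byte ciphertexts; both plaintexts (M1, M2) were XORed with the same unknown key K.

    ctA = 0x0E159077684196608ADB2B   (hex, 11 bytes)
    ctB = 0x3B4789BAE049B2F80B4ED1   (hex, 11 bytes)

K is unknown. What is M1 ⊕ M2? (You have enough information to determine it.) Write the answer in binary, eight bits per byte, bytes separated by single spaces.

00110101 01010010 00011001 11001101 10001000 00001000 00100100 10011000 10000001 10010101 11111010

ctA ⊕ ctB = (M1 ⊕ K) ⊕ (M2 ⊕ K) = M1 ⊕ M2 — the shared key cancels under XOR.
00001110 XOR 00111011 = 00110101
00010101 XOR 01000111 = 01010010
10010000 XOR 10001001 = 00011001
01110111 XOR 10111010 = 11001101
01101000 XOR 11100000 = 10001000
01000001 XOR 01001001 = 00001000
10010110 XOR 10110010 = 00100100
01100000 XOR 11111000 = 10011000
10001010 XOR 00001011 = 10000001
11011011 XOR 01001110 = 10010101
00101011 XOR 11010001 = 11111010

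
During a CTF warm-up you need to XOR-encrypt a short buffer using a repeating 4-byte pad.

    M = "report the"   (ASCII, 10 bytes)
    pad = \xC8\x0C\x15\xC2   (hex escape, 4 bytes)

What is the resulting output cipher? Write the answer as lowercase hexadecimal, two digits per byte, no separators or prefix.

The 4-byte key repeats, so the effective keystream is c8 0c 15 c2 c8 0c 15 c2 c8 0c.
byte 0: 72 xor c8 = ba
byte 1: 65 xor 0c = 69
byte 2: 70 xor 15 = 65
byte 3: 6f xor c2 = ad
byte 4: 72 xor c8 = ba
byte 5: 74 xor 0c = 78
byte 6: 20 xor 15 = 35
byte 7: 74 xor c2 = b6
byte 8: 68 xor c8 = a0
byte 9: 65 xor 0c = 69

ba6965adba7835b6a069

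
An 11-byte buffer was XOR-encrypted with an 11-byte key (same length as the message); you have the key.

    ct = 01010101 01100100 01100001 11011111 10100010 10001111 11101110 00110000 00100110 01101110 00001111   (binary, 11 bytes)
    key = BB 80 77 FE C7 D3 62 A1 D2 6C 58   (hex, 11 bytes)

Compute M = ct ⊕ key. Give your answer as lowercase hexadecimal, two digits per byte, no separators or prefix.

XOR is its own inverse, so applying the key byte-wise gives the result directly.
01010101 XOR 10111011 = 11101110
01100100 XOR 10000000 = 11100100
01100001 XOR 01110111 = 00010110
11011111 XOR 11111110 = 00100001
10100010 XOR 11000111 = 01100101
10001111 XOR 11010011 = 01011100
11101110 XOR 01100010 = 10001100
00110000 XOR 10100001 = 10010001
00100110 XOR 11010010 = 11110100
01101110 XOR 01101100 = 00000010
00001111 XOR 01011000 = 01010111

eee41621655c8c91f40257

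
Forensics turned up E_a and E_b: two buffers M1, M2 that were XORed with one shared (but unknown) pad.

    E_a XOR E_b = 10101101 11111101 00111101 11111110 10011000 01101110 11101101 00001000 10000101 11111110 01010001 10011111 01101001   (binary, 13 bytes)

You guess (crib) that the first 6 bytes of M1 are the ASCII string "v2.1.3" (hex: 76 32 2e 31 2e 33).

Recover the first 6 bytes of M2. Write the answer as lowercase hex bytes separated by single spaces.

Since E_a ⊕ E_b = M1 ⊕ M2, XORing with the guessed M1 bytes yields the corresponding M2 bytes: M2 = (E_a ⊕ E_b) ⊕ M1.
ad ^ 76 = db
fd ^ 32 = cf
3d ^ 2e = 13
fe ^ 31 = cf
98 ^ 2e = b6
6e ^ 33 = 5d

db cf 13 cf b6 5d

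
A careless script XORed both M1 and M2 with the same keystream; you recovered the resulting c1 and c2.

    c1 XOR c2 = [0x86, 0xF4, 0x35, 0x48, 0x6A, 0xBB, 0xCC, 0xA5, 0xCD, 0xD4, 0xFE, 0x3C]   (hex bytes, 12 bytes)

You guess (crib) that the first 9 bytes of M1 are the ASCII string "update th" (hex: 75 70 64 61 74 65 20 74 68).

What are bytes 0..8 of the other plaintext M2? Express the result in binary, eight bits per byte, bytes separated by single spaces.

11110011 10000100 01010001 00101001 00011110 11011110 11101100 11010001 10100101

Since c1 ⊕ c2 = M1 ⊕ M2, XORing with the guessed M1 bytes yields the corresponding M2 bytes: M2 = (c1 ⊕ c2) ⊕ M1.
byte 0: 86 xor 75 = f3
byte 1: f4 xor 70 = 84
byte 2: 35 xor 64 = 51
byte 3: 48 xor 61 = 29
byte 4: 6a xor 74 = 1e
byte 5: bb xor 65 = de
byte 6: cc xor 20 = ec
byte 7: a5 xor 74 = d1
byte 8: cd xor 68 = a5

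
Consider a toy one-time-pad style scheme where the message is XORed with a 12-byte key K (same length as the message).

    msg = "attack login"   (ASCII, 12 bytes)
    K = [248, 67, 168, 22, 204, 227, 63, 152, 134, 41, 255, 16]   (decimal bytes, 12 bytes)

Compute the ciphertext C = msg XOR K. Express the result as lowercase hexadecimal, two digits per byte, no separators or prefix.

9937dc77af881ff4e94e967e

XOR is its own inverse, so applying the key byte-wise gives the result directly.
61 ⊕ f8 = 99
74 ⊕ 43 = 37
74 ⊕ a8 = dc
61 ⊕ 16 = 77
63 ⊕ cc = af
6b ⊕ e3 = 88
20 ⊕ 3f = 1f
6c ⊕ 98 = f4
6f ⊕ 86 = e9
67 ⊕ 29 = 4e
69 ⊕ ff = 96
6e ⊕ 10 = 7e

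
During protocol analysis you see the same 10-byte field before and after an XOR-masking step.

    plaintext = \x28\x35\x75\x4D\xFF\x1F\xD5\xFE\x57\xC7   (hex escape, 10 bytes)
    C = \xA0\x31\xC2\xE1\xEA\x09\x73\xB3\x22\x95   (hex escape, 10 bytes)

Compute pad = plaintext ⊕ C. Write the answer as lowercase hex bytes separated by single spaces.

Since C = plaintext ⊕ pad, XORing both sides with plaintext gives pad = plaintext ⊕ C.
28 XOR a0 = 88
35 XOR 31 = 04
75 XOR c2 = b7
4d XOR e1 = ac
ff XOR ea = 15
1f XOR 09 = 16
d5 XOR 73 = a6
fe XOR b3 = 4d
57 XOR 22 = 75
c7 XOR 95 = 52

88 04 b7 ac 15 16 a6 4d 75 52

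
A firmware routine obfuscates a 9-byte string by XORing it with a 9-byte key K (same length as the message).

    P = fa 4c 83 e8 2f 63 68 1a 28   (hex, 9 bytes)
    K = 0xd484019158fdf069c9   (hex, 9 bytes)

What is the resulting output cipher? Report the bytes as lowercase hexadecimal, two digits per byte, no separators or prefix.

XOR is its own inverse, so applying the key byte-wise gives the result directly.
byte 0: fa ^ d4 = 2e
byte 1: 4c ^ 84 = c8
byte 2: 83 ^ 01 = 82
byte 3: e8 ^ 91 = 79
byte 4: 2f ^ 58 = 77
byte 5: 63 ^ fd = 9e
byte 6: 68 ^ f0 = 98
byte 7: 1a ^ 69 = 73
byte 8: 28 ^ c9 = e1

2ec88279779e9873e1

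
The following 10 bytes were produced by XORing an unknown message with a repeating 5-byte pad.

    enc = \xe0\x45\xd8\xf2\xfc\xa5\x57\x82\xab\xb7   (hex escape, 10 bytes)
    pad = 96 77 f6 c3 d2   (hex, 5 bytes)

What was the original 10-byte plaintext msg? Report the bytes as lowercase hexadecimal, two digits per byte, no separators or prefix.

The 5-byte key repeats, so the effective keystream is 96 77 f6 c3 d2 96 77 f6 c3 d2.
byte 0: e0 XOR 96 = 76
byte 1: 45 XOR 77 = 32
byte 2: d8 XOR f6 = 2e
byte 3: f2 XOR c3 = 31
byte 4: fc XOR d2 = 2e
byte 5: a5 XOR 96 = 33
byte 6: 57 XOR 77 = 20
byte 7: 82 XOR f6 = 74
byte 8: ab XOR c3 = 68
byte 9: b7 XOR d2 = 65

76322e312e3320746865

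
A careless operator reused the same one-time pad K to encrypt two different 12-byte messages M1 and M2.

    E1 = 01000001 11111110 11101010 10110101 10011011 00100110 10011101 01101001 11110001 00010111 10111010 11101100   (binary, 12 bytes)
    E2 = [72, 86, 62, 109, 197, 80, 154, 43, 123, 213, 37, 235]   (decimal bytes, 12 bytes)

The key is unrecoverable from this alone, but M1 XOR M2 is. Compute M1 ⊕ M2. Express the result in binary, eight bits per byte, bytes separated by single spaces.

E1 ⊕ E2 = (M1 ⊕ K) ⊕ (M2 ⊕ K) = M1 ⊕ M2 — the shared key cancels under XOR.
01000001 XOR 01001000 = 00001001
11111110 XOR 01010110 = 10101000
11101010 XOR 00111110 = 11010100
10110101 XOR 01101101 = 11011000
10011011 XOR 11000101 = 01011110
00100110 XOR 01010000 = 01110110
10011101 XOR 10011010 = 00000111
01101001 XOR 00101011 = 01000010
11110001 XOR 01111011 = 10001010
00010111 XOR 11010101 = 11000010
10111010 XOR 00100101 = 10011111
11101100 XOR 11101011 = 00000111

00001001 10101000 11010100 11011000 01011110 01110110 00000111 01000010 10001010 11000010 10011111 00000111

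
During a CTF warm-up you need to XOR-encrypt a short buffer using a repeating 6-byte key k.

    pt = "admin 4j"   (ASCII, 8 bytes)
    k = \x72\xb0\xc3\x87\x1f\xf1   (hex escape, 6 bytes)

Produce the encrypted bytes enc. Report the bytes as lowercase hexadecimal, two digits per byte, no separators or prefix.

13d4aeee71d146da

The 6-byte key repeats, so the effective keystream is 72 b0 c3 87 1f f1 72 b0.
byte 0: 61 ⊕ 72 = 13
byte 1: 64 ⊕ b0 = d4
byte 2: 6d ⊕ c3 = ae
byte 3: 69 ⊕ 87 = ee
byte 4: 6e ⊕ 1f = 71
byte 5: 20 ⊕ f1 = d1
byte 6: 34 ⊕ 72 = 46
byte 7: 6a ⊕ b0 = da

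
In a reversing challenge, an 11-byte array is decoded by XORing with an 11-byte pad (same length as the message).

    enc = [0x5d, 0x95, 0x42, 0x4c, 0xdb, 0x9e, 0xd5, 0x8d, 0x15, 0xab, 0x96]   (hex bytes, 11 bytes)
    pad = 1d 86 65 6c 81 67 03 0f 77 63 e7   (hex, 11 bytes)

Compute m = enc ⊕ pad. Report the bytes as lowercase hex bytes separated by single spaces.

byte 0:  93 ^  29 =  64
byte 1: 149 ^ 134 =  19
byte 2:  66 ^ 101 =  39
byte 3:  76 ^ 108 =  32
byte 4: 219 ^ 129 =  90
byte 5: 158 ^ 103 = 249
byte 6: 213 ^   3 = 214
byte 7: 141 ^  15 = 130
byte 8:  21 ^ 119 =  98
byte 9: 171 ^  99 = 200
byte 10: 150 ^ 231 = 113

40 13 27 20 5a f9 d6 82 62 c8 71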